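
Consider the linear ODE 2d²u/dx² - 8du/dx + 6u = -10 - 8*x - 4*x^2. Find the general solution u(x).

u = -145/27 - 28*x/9 - 2*x**2/3 + C1*exp(3*x) + C2*exp(x)

Divide through by 2: u'' - 4u' + 3u = -5 - 4*x - 2*x^2.
Characteristic equation r² - 4r + 3 = 0 factors as (r - 3)(r - 1) = 0, so r = 3, 1.
Hence u_h = C1*exp(3*x) + C2*exp(x).
For the particular solution try u_p = A0 + A1*x + A2*x^2. Substituting and matching coefficients of each power of x gives A0 = -145/27, A1 = -28/9, A2 = -2/3, so u_p = -145/27 - 28*x/9 - 2*x^2/3.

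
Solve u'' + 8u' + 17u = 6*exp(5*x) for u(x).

Characteristic equation r² + 8r + 17 = 0 has discriminant (8)² - 4·(17) = -4 < 0, so r = -4 ± i.
Hence u_h = C1*cos(x)*exp(-4*x) + C2*exp(-4*x)*sin(x).
Try u_p = A*exp(5*x). Substituting into the equation and dividing by exp(5*x) gives A = 3/41, so u_p = 3*exp(5*x)/41.

u = 3*exp(5*x)/41 + C1*cos(x)*exp(-4*x) + C2*exp(-4*x)*sin(x)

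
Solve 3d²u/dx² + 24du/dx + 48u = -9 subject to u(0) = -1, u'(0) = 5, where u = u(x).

u = -3/16 - 13*exp(-4*x)/16 + 7*x*exp(-4*x)/4

Divide through by 3: u'' + 8u' + 16u = -3.
Characteristic equation r² + 8r + 16 = 0 has discriminant (8)² - 4·(16) = 0, so r = -4 is a repeated root.
Hence u_h = (C1 + C2*x)*exp(-4*x).
For the particular solution try u_p = A0. Substituting and matching coefficients of each power of x gives A0 = -3/16, so u_p = -3/16.
General solution: u = -3/16 + C1*exp(-4*x) + C2*x*exp(-4*x).
Apply the initial conditions: u(0) = -3/16 + C1 = -1 and u'(0) = C2 - 4*C1 = 5. Solving gives C1 = -13/16, C2 = 7/4.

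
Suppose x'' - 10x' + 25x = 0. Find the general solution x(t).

Characteristic equation r² - 10r + 25 = 0 has discriminant (-10)² - 4·(25) = 0, so r = 5 is a repeated root.
Hence x_h = (C1 + C2*t)*exp(5*t).

x = C1*exp(5*t) + C2*t*exp(5*t)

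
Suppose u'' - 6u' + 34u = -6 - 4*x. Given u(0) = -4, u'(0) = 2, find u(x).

u = -57/289 - 2*x/17 - 1099*cos(5*x)*exp(3*x)/289 + 3909*exp(3*x)*sin(5*x)/1445

Characteristic equation r² - 6r + 34 = 0 has discriminant (-6)² - 4·(34) = -100 < 0, so r = 3 ± 5i.
Hence u_h = C1*cos(5*x)*exp(3*x) + C2*exp(3*x)*sin(5*x).
For the particular solution try u_p = A0 + A1*x. Substituting and matching coefficients of each power of x gives A0 = -57/289, A1 = -2/17, so u_p = -57/289 - 2*x/17.
General solution: u = -57/289 - 2*x/17 + C1*cos(5*x)*exp(3*x) + C2*exp(3*x)*sin(5*x).
Apply the initial conditions: u(0) = -57/289 + C1 = -4 and u'(0) = -2/17 + 3*C1 + 5*C2 = 2. Solving gives C1 = -1099/289, C2 = 3909/1445.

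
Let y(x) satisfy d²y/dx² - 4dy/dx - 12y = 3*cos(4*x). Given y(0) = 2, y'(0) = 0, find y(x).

y = -21*cos(4*x)/260 - 3*sin(4*x)/65 + 113*exp(6*x)/208 + 123*exp(-2*x)/80

Characteristic equation r² - 4r - 12 = 0 factors as (r + 2)(r - 6) = 0, so r = -2, 6.
Hence y_h = C1*exp(-2*x) + C2*exp(6*x).
Try y_p = A*cos(4*x) + B*sin(4*x). Substituting and equating the coefficients of cos(4x) and sin(4x) gives A = -21/260, B = -3/65, so y_p = -21*cos(4*x)/260 - 3*sin(4*x)/65.
General solution: y = -21*cos(4*x)/260 - 3*sin(4*x)/65 + C1*exp(-2*x) + C2*exp(6*x).
Apply the initial conditions: y(0) = -21/260 + C1 + C2 = 2 and y'(0) = -12/65 - 2*C1 + 6*C2 = 0. Solving gives C1 = 123/80, C2 = 113/208.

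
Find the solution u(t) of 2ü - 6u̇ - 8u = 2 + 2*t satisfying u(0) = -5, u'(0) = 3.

Divide through by 2: u'' - 3u' - 4u = 1 + t.
Characteristic equation r² - 3r - 4 = 0 factors as (r - 4)(r + 1) = 0, so r = 4, -1.
Hence u_h = C1*exp(4*t) + C2*exp(-t).
For the particular solution try u_p = A0 + A1*t. Substituting and matching coefficients of each power of t gives A0 = -1/16, A1 = -1/4, so u_p = -1/16 - t/4.
General solution: u = -1/16 - t/4 + C1*exp(4*t) + C2*exp(-t).
Apply the initial conditions: u(0) = -1/16 + C1 + C2 = -5 and u'(0) = -1/4 - C2 + 4*C1 = 3. Solving gives C1 = -27/80, C2 = -23/5.

u = -1/16 - 27*exp(4*t)/80 - 23*exp(-t)/5 - t/4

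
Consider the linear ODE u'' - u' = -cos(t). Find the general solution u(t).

Characteristic equation r² - r = 0 factors as (r - 1)r = 0, so r = 1, 0.
Hence u_h = C1*exp(t) + C2.
Try u_p = A*cos(t) + B*sin(t). Substituting and equating the coefficients of cos(t) and sin(t) gives A = 1/2, B = 1/2, so u_p = cos(t)/2 + sin(t)/2.

u = C2 + cos(t)/2 + sin(t)/2 + C1*exp(t)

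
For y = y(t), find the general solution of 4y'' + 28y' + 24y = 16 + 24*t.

y = -1/2 + t + C1*exp(-6*t) + C2*exp(-t)

Divide through by 4: y'' + 7y' + 6y = 4 + 6*t.
Characteristic equation r² + 7r + 6 = 0 factors as (r + 6)(r + 1) = 0, so r = -6, -1.
Hence y_h = C1*exp(-6*t) + C2*exp(-t).
For the particular solution try y_p = A0 + A1*t. Substituting and matching coefficients of each power of t gives A0 = -1/2, A1 = 1, so y_p = -1/2 + t.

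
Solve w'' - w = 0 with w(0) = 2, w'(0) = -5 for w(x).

w = -3*exp(x)/2 + 7*exp(-x)/2

Characteristic equation r² - 1 = 0 factors as (r + 1)(r - 1) = 0, so r = -1, 1.
Hence w_h = C1*exp(-x) + C2*exp(x).
Apply the initial conditions: w(0) = C1 + C2 = 2 and w'(0) = C2 - C1 = -5. Solving gives C1 = 7/2, C2 = -3/2.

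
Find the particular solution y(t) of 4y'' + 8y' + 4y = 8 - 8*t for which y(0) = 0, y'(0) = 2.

y = 6 - 6*exp(-t) - 2*t - 2*t*exp(-t)

Divide through by 4: y'' + 2y' + y = 2 - 2*t.
Characteristic equation r² + 2r + 1 = 0 has discriminant (2)² - 4·(1) = 0, so r = -1 is a repeated root.
Hence y_h = (C1 + C2*t)*exp(-t).
For the particular solution try y_p = A0 + A1*t. Substituting and matching coefficients of each power of t gives A0 = 6, A1 = -2, so y_p = 6 - 2*t.
General solution: y = 6 - 2*t + C1*exp(-t) + C2*t*exp(-t).
Apply the initial conditions: y(0) = 6 + C1 = 0 and y'(0) = -2 + C2 - C1 = 2. Solving gives C1 = -6, C2 = -2.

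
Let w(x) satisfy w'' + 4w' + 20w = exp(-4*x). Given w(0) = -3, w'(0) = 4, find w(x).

w = exp(-4*x)/20 - 61*cos(4*x)*exp(-2*x)/20 - 19*exp(-2*x)*sin(4*x)/40

Characteristic equation r² + 4r + 20 = 0 has discriminant (4)² - 4·(20) = -64 < 0, so r = -2 ± 4i.
Hence w_h = C1*cos(4*x)*exp(-2*x) + C2*exp(-2*x)*sin(4*x).
Try w_p = A*exp(-4*x). Substituting into the equation and dividing by exp(-4*x) gives A = 1/20, so w_p = exp(-4*x)/20.
General solution: w = exp(-4*x)/20 + C1*cos(4*x)*exp(-2*x) + C2*exp(-2*x)*sin(4*x).
Apply the initial conditions: w(0) = 1/20 + C1 = -3 and w'(0) = -1/5 - 2*C1 + 4*C2 = 4. Solving gives C1 = -61/20, C2 = -19/40.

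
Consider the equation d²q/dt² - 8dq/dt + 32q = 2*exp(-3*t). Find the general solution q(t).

q = 2*exp(-3*t)/65 + C1*cos(4*t)*exp(4*t) + C2*exp(4*t)*sin(4*t)

Characteristic equation r² - 8r + 32 = 0 has discriminant (-8)² - 4·(32) = -64 < 0, so r = 4 ± 4i.
Hence q_h = C1*cos(4*t)*exp(4*t) + C2*exp(4*t)*sin(4*t).
Try q_p = A*exp(-3*t). Substituting into the equation and dividing by exp(-3*t) gives A = 2/65, so q_p = 2*exp(-3*t)/65.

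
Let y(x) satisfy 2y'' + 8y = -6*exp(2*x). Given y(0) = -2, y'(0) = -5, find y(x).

Divide through by 2: y'' + 4y = -3*exp(2*x).
Characteristic equation r² + 4 = 0 has discriminant (0)² - 4·(4) = -16 < 0, so r = ± 2i.
Hence y_h = C1*cos(2*x) + C2*sin(2*x).
Try y_p = A*exp(2*x). Substituting into the equation and dividing by exp(2*x) gives A = -3/8, so y_p = -3*exp(2*x)/8.
General solution: y = -3*exp(2*x)/8 + C1*cos(2*x) + C2*sin(2*x).
Apply the initial conditions: y(0) = -3/8 + C1 = -2 and y'(0) = -3/4 + 2*C2 = -5. Solving gives C1 = -13/8, C2 = -17/8.

y = -17*sin(2*x)/8 - 13*cos(2*x)/8 - 3*exp(2*x)/8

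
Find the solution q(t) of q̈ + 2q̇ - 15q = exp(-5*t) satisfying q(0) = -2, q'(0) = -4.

q = -111*exp(3*t)/64 - 17*exp(-5*t)/64 - t*exp(-5*t)/8

Characteristic equation r² + 2r - 15 = 0 factors as (r + 5)(r - 3) = 0, so r = -5, 3.
Hence q_h = C1*exp(-5*t) + C2*exp(3*t).
Since exp(-5*t) solves the homogeneous equation (r = -5 is a root of multiplicity 1), multiply the trial by t. Try q_p = A*t*exp(-5*t). Substituting into the equation and dividing by exp(-5*t) gives A = -1/8, so q_p = -t*exp(-5*t)/8.
General solution: q = C1*exp(-5*t) + C2*exp(3*t) - t*exp(-5*t)/8.
Apply the initial conditions: q(0) = C1 + C2 = -2 and q'(0) = -1/8 - 5*C1 + 3*C2 = -4. Solving gives C1 = -17/64, C2 = -111/64.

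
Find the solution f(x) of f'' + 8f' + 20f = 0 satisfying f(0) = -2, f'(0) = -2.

Characteristic equation r² + 8r + 20 = 0 has discriminant (8)² - 4·(20) = -16 < 0, so r = -4 ± 2i.
Hence f_h = C1*cos(2*x)*exp(-4*x) + C2*exp(-4*x)*sin(2*x).
Apply the initial conditions: f(0) = C1 = -2 and f'(0) = -4*C1 + 2*C2 = -2. Solving gives C1 = -2, C2 = -5.

f = -5*exp(-4*x)*sin(2*x) - 2*cos(2*x)*exp(-4*x)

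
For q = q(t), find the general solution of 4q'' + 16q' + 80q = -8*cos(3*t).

q = -24*sin(3*t)/265 - 22*cos(3*t)/265 + C1*cos(4*t)*exp(-2*t) + C2*exp(-2*t)*sin(4*t)

Divide through by 4: q'' + 4q' + 20q = -2*cos(3*t).
Characteristic equation r² + 4r + 20 = 0 has discriminant (4)² - 4·(20) = -64 < 0, so r = -2 ± 4i.
Hence q_h = C1*cos(4*t)*exp(-2*t) + C2*exp(-2*t)*sin(4*t).
Try q_p = A*cos(3*t) + B*sin(3*t). Substituting and equating the coefficients of cos(3t) and sin(3t) gives A = -22/265, B = -24/265, so q_p = -24*sin(3*t)/265 - 22*cos(3*t)/265.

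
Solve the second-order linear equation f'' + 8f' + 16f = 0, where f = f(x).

Characteristic equation r² + 8r + 16 = 0 has discriminant (8)² - 4·(16) = 0, so r = -4 is a repeated root.
Hence f_h = (C1 + C2*x)*exp(-4*x).

f = C1*exp(-4*x) + C2*x*exp(-4*x)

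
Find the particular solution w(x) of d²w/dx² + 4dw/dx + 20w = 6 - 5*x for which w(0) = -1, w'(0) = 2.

w = 7/20 - x/4 - 27*cos(4*x)*exp(-2*x)/20 - 9*exp(-2*x)*sin(4*x)/80

Characteristic equation r² + 4r + 20 = 0 has discriminant (4)² - 4·(20) = -64 < 0, so r = -2 ± 4i.
Hence w_h = C1*cos(4*x)*exp(-2*x) + C2*exp(-2*x)*sin(4*x).
For the particular solution try w_p = A0 + A1*x. Substituting and matching coefficients of each power of x gives A0 = 7/20, A1 = -1/4, so w_p = 7/20 - x/4.
General solution: w = 7/20 - x/4 + C1*cos(4*x)*exp(-2*x) + C2*exp(-2*x)*sin(4*x).
Apply the initial conditions: w(0) = 7/20 + C1 = -1 and w'(0) = -1/4 - 2*C1 + 4*C2 = 2. Solving gives C1 = -27/20, C2 = -9/80.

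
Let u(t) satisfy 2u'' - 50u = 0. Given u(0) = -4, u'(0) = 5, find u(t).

Divide through by 2: u'' - 25u = 0.
Characteristic equation r² - 25 = 0 factors as (r - 5)(r + 5) = 0, so r = 5, -5.
Hence u_h = C1*exp(5*t) + C2*exp(-5*t).
Apply the initial conditions: u(0) = C1 + C2 = -4 and u'(0) = -5*C2 + 5*C1 = 5. Solving gives C1 = -3/2, C2 = -5/2.

u = -5*exp(-5*t)/2 - 3*exp(5*t)/2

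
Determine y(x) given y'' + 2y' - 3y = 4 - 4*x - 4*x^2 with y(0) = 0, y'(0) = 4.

Characteristic equation r² + 2r - 3 = 0 factors as (r - 1)(r + 3) = 0, so r = 1, -3.
Hence y_h = C1*exp(x) + C2*exp(-3*x).
For the particular solution try y_p = A0 + A1*x + A2*x^2. Substituting and matching coefficients of each power of x gives A0 = 44/27, A1 = 28/9, A2 = 4/3, so y_p = 44/27 + 4*x^2/3 + 28*x/9.
General solution: y = 44/27 + 4*x^2/3 + 28*x/9 + C1*exp(x) + C2*exp(-3*x).
Apply the initial conditions: y(0) = 44/27 + C1 + C2 = 0 and y'(0) = 28/9 + C1 - 3*C2 = 4. Solving gives C1 = -1, C2 = -17/27.

y = 44/27 - exp(x) - 17*exp(-3*x)/27 + 4*x**2/3 + 28*x/9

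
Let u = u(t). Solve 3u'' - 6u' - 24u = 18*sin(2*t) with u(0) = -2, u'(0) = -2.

u = -9*exp(4*t)/10 - 9*sin(2*t)/20 - 5*exp(-2*t)/4 + 3*cos(2*t)/20

Divide through by 3: u'' - 2u' - 8u = 6*sin(2*t).
Characteristic equation r² - 2r - 8 = 0 factors as (r - 4)(r + 2) = 0, so r = 4, -2.
Hence u_h = C1*exp(4*t) + C2*exp(-2*t).
Try u_p = A*cos(2*t) + B*sin(2*t). Substituting and equating the coefficients of cos(2t) and sin(2t) gives A = 3/20, B = -9/20, so u_p = -9*sin(2*t)/20 + 3*cos(2*t)/20.
General solution: u = -9*sin(2*t)/20 + 3*cos(2*t)/20 + C1*exp(4*t) + C2*exp(-2*t).
Apply the initial conditions: u(0) = 3/20 + C1 + C2 = -2 and u'(0) = -9/10 - 2*C2 + 4*C1 = -2. Solving gives C1 = -9/10, C2 = -5/4.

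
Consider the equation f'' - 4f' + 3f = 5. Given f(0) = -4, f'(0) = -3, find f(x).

f = 5/3 - 7*exp(x) + 4*exp(3*x)/3

Characteristic equation r² - 4r + 3 = 0 factors as (r - 1)(r - 3) = 0, so r = 1, 3.
Hence f_h = C1*exp(x) + C2*exp(3*x).
For the particular solution try f_p = A0. Substituting and matching coefficients of each power of x gives A0 = 5/3, so f_p = 5/3.
General solution: f = 5/3 + C1*exp(x) + C2*exp(3*x).
Apply the initial conditions: f(0) = 5/3 + C1 + C2 = -4 and f'(0) = C1 + 3*C2 = -3. Solving gives C1 = -7, C2 = 4/3.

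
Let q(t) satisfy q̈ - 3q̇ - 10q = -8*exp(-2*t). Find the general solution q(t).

q = C1*exp(5*t) + C2*exp(-2*t) + 8*t*exp(-2*t)/7

Characteristic equation r² - 3r - 10 = 0 factors as (r - 5)(r + 2) = 0, so r = 5, -2.
Hence q_h = C1*exp(5*t) + C2*exp(-2*t).
Since exp(-2*t) solves the homogeneous equation (r = -2 is a root of multiplicity 1), multiply the trial by t. Try q_p = A*t*exp(-2*t). Substituting into the equation and dividing by exp(-2*t) gives A = 8/7, so q_p = 8*t*exp(-2*t)/7.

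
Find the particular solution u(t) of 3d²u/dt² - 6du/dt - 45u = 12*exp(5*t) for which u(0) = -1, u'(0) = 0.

Divide through by 3: u'' - 2u' - 15u = 4*exp(5*t).
Characteristic equation r² - 2r - 15 = 0 factors as (r - 5)(r + 3) = 0, so r = 5, -3.
Hence u_h = C1*exp(5*t) + C2*exp(-3*t).
Since exp(5*t) solves the homogeneous equation (r = 5 is a root of multiplicity 1), multiply the trial by t. Try u_p = A*t*exp(5*t). Substituting into the equation and dividing by exp(5*t) gives A = 1/2, so u_p = t*exp(5*t)/2.
General solution: u = C1*exp(5*t) + C2*exp(-3*t) + t*exp(5*t)/2.
Apply the initial conditions: u(0) = C1 + C2 = -1 and u'(0) = 1/2 - 3*C2 + 5*C1 = 0. Solving gives C1 = -7/16, C2 = -9/16.

u = -9*exp(-3*t)/16 - 7*exp(5*t)/16 + t*exp(5*t)/2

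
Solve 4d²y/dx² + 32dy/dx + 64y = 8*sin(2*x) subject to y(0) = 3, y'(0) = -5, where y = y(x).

y = -2*cos(2*x)/25 + 3*sin(2*x)/50 + 77*exp(-4*x)/25 + 36*x*exp(-4*x)/5

Divide through by 4: y'' + 8y' + 16y = 2*sin(2*x).
Characteristic equation r² + 8r + 16 = 0 has discriminant (8)² - 4·(16) = 0, so r = -4 is a repeated root.
Hence y_h = (C1 + C2*x)*exp(-4*x).
Try y_p = A*cos(2*x) + B*sin(2*x). Substituting and equating the coefficients of cos(2x) and sin(2x) gives A = -2/25, B = 3/50, so y_p = -2*cos(2*x)/25 + 3*sin(2*x)/50.
General solution: y = -2*cos(2*x)/25 + 3*sin(2*x)/50 + C1*exp(-4*x) + C2*x*exp(-4*x).
Apply the initial conditions: y(0) = -2/25 + C1 = 3 and y'(0) = 3/25 + C2 - 4*C1 = -5. Solving gives C1 = 77/25, C2 = 36/5.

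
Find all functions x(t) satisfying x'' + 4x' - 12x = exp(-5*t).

x = -exp(-5*t)/7 + C1*exp(2*t) + C2*exp(-6*t)

Characteristic equation r² + 4r - 12 = 0 factors as (r - 2)(r + 6) = 0, so r = 2, -6.
Hence x_h = C1*exp(2*t) + C2*exp(-6*t).
Try x_p = A*exp(-5*t). Substituting into the equation and dividing by exp(-5*t) gives A = -1/7, so x_p = -exp(-5*t)/7.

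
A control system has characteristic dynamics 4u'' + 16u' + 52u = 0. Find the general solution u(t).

u = C1*cos(3*t)*exp(-2*t) + C2*exp(-2*t)*sin(3*t)

Divide through by 4: u'' + 4u' + 13u = 0.
Characteristic equation r² + 4r + 13 = 0 has discriminant (4)² - 4·(13) = -36 < 0, so r = -2 ± 3i.
Hence u_h = C1*cos(3*t)*exp(-2*t) + C2*exp(-2*t)*sin(3*t).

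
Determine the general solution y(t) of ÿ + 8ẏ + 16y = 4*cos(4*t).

y = sin(4*t)/8 + C1*exp(-4*t) + C2*t*exp(-4*t)

Characteristic equation r² + 8r + 16 = 0 has discriminant (8)² - 4·(16) = 0, so r = -4 is a repeated root.
Hence y_h = (C1 + C2*t)*exp(-4*t).
Try y_p = A*cos(4*t) + B*sin(4*t). Substituting and equating the coefficients of cos(4t) and sin(4t) gives A = 0, B = 1/8, so y_p = sin(4*t)/8.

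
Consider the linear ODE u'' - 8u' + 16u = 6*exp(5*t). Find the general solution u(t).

u = 6*exp(5*t) + C1*exp(4*t) + C2*t*exp(4*t)

Characteristic equation r² - 8r + 16 = 0 has discriminant (-8)² - 4·(16) = 0, so r = 4 is a repeated root.
Hence u_h = (C1 + C2*t)*exp(4*t).
Try u_p = A*exp(5*t). Substituting into the equation and dividing by exp(5*t) gives A = 6, so u_p = 6*exp(5*t).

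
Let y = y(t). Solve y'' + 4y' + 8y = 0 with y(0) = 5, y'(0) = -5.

Characteristic equation r² + 4r + 8 = 0 has discriminant (4)² - 4·(8) = -16 < 0, so r = -2 ± 2i.
Hence y_h = C1*cos(2*t)*exp(-2*t) + C2*exp(-2*t)*sin(2*t).
Apply the initial conditions: y(0) = C1 = 5 and y'(0) = -2*C1 + 2*C2 = -5. Solving gives C1 = 5, C2 = 5/2.

y = 5*cos(2*t)*exp(-2*t) + 5*exp(-2*t)*sin(2*t)/2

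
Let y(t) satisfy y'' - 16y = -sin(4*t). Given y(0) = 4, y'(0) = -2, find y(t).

Characteristic equation r² - 16 = 0 factors as (r - 4)(r + 4) = 0, so r = 4, -4.
Hence y_h = C1*exp(4*t) + C2*exp(-4*t).
Try y_p = A*cos(4*t) + B*sin(4*t). Substituting and equating the coefficients of cos(4t) and sin(4t) gives A = 0, B = 1/32, so y_p = sin(4*t)/32.
General solution: y = sin(4*t)/32 + C1*exp(4*t) + C2*exp(-4*t).
Apply the initial conditions: y(0) = C1 + C2 = 4 and y'(0) = 1/8 - 4*C2 + 4*C1 = -2. Solving gives C1 = 111/64, C2 = 145/64.

y = sin(4*t)/32 + 111*exp(4*t)/64 + 145*exp(-4*t)/64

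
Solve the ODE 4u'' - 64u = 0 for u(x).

Divide through by 4: u'' - 16u = 0.
Characteristic equation r² - 16 = 0 factors as (r - 4)(r + 4) = 0, so r = 4, -4.
Hence u_h = C1*exp(4*x) + C2*exp(-4*x).

u = C1*exp(4*x) + C2*exp(-4*x)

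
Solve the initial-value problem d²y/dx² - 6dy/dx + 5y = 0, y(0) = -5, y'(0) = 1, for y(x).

Characteristic equation r² - 6r + 5 = 0 factors as (r - 1)(r - 5) = 0, so r = 1, 5.
Hence y_h = C1*exp(x) + C2*exp(5*x).
Apply the initial conditions: y(0) = C1 + C2 = -5 and y'(0) = C1 + 5*C2 = 1. Solving gives C1 = -13/2, C2 = 3/2.

y = -13*exp(x)/2 + 3*exp(5*x)/2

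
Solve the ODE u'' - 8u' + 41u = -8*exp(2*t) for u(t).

Characteristic equation r² - 8r + 41 = 0 has discriminant (-8)² - 4·(41) = -100 < 0, so r = 4 ± 5i.
Hence u_h = C1*cos(5*t)*exp(4*t) + C2*exp(4*t)*sin(5*t).
Try u_p = A*exp(2*t). Substituting into the equation and dividing by exp(2*t) gives A = -8/29, so u_p = -8*exp(2*t)/29.

u = -8*exp(2*t)/29 + C1*cos(5*t)*exp(4*t) + C2*exp(4*t)*sin(5*t)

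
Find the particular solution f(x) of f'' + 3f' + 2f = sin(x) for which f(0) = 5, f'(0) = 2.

f = -36*exp(-2*x)/5 - 3*cos(x)/10 + sin(x)/10 + 25*exp(-x)/2

Characteristic equation r² + 3r + 2 = 0 factors as (r + 1)(r + 2) = 0, so r = -1, -2.
Hence f_h = C1*exp(-x) + C2*exp(-2*x).
Try f_p = A*cos(x) + B*sin(x). Substituting and equating the coefficients of cos(x) and sin(x) gives A = -3/10, B = 1/10, so f_p = -3*cos(x)/10 + sin(x)/10.
General solution: f = -3*cos(x)/10 + sin(x)/10 + C1*exp(-x) + C2*exp(-2*x).
Apply the initial conditions: f(0) = -3/10 + C1 + C2 = 5 and f'(0) = 1/10 - C1 - 2*C2 = 2. Solving gives C1 = 25/2, C2 = -36/5.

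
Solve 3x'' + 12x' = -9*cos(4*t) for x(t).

x = C2 - 3*sin(4*t)/32 + 3*cos(4*t)/32 + C1*exp(-4*t)

Divide through by 3: x'' + 4x' = -3*cos(4*t).
Characteristic equation r² + 4r = 0 factors as (r + 4)r = 0, so r = -4, 0.
Hence x_h = C1*exp(-4*t) + C2.
Try x_p = A*cos(4*t) + B*sin(4*t). Substituting and equating the coefficients of cos(4t) and sin(4t) gives A = 3/32, B = -3/32, so x_p = -3*sin(4*t)/32 + 3*cos(4*t)/32.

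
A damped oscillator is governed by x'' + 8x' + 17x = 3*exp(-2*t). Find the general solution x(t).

Characteristic equation r² + 8r + 17 = 0 has discriminant (8)² - 4·(17) = -4 < 0, so r = -4 ± i.
Hence x_h = C1*cos(t)*exp(-4*t) + C2*exp(-4*t)*sin(t).
Try x_p = A*exp(-2*t). Substituting into the equation and dividing by exp(-2*t) gives A = 3/5, so x_p = 3*exp(-2*t)/5.

x = 3*exp(-2*t)/5 + C1*cos(t)*exp(-4*t) + C2*exp(-4*t)*sin(t)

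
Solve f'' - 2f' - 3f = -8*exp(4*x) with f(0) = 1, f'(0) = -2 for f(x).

Characteristic equation r² - 2r - 3 = 0 factors as (r - 3)(r + 1) = 0, so r = 3, -1.
Hence f_h = C1*exp(3*x) + C2*exp(-x).
Try f_p = A*exp(4*x). Substituting into the equation and dividing by exp(4*x) gives A = -8/5, so f_p = -8*exp(4*x)/5.
General solution: f = -8*exp(4*x)/5 + C1*exp(3*x) + C2*exp(-x).
Apply the initial conditions: f(0) = -8/5 + C1 + C2 = 1 and f'(0) = -32/5 - C2 + 3*C1 = -2. Solving gives C1 = 7/4, C2 = 17/20.

f = -8*exp(4*x)/5 + 7*exp(3*x)/4 + 17*exp(-x)/20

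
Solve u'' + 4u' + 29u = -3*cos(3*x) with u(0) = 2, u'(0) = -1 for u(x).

u = -15*cos(3*x)/136 - 9*sin(3*x)/136 + 93*exp(-2*x)*sin(5*x)/136 + 287*cos(5*x)*exp(-2*x)/136

Characteristic equation r² + 4r + 29 = 0 has discriminant (4)² - 4·(29) = -100 < 0, so r = -2 ± 5i.
Hence u_h = C1*cos(5*x)*exp(-2*x) + C2*exp(-2*x)*sin(5*x).
Try u_p = A*cos(3*x) + B*sin(3*x). Substituting and equating the coefficients of cos(3x) and sin(3x) gives A = -15/136, B = -9/136, so u_p = -15*cos(3*x)/136 - 9*sin(3*x)/136.
General solution: u = -15*cos(3*x)/136 - 9*sin(3*x)/136 + C1*cos(5*x)*exp(-2*x) + C2*exp(-2*x)*sin(5*x).
Apply the initial conditions: u(0) = -15/136 + C1 = 2 and u'(0) = -27/136 - 2*C1 + 5*C2 = -1. Solving gives C1 = 287/136, C2 = 93/136.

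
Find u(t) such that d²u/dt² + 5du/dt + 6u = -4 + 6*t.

Characteristic equation r² + 5r + 6 = 0 factors as (r + 3)(r + 2) = 0, so r = -3, -2.
Hence u_h = C1*exp(-3*t) + C2*exp(-2*t).
For the particular solution try u_p = A0 + A1*t. Substituting and matching coefficients of each power of t gives A0 = -3/2, A1 = 1, so u_p = -3/2 + t.

u = -3/2 + t + C1*exp(-3*t) + C2*exp(-2*t)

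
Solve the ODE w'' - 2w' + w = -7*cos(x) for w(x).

Characteristic equation r² - 2r + 1 = 0 has discriminant (-2)² - 4·(1) = 0, so r = 1 is a repeated root.
Hence w_h = (C1 + C2*x)*exp(x).
Try w_p = A*cos(x) + B*sin(x). Substituting and equating the coefficients of cos(x) and sin(x) gives A = 0, B = 7/2, so w_p = 7*sin(x)/2.

w = 7*sin(x)/2 + C1*exp(x) + C2*x*exp(x)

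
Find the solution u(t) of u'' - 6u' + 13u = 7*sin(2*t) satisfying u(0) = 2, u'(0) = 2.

Characteristic equation r² - 6r + 13 = 0 has discriminant (-6)² - 4·(13) = -16 < 0, so r = 3 ± 2i.
Hence u_h = C1*cos(2*t)*exp(3*t) + C2*exp(3*t)*sin(2*t).
Try u_p = A*cos(2*t) + B*sin(2*t). Substituting and equating the coefficients of cos(2t) and sin(2t) gives A = 28/75, B = 7/25, so u_p = 7*sin(2*t)/25 + 28*cos(2*t)/75.
General solution: u = 7*sin(2*t)/25 + 28*cos(2*t)/75 + C1*cos(2*t)*exp(3*t) + C2*exp(3*t)*sin(2*t).
Apply the initial conditions: u(0) = 28/75 + C1 = 2 and u'(0) = 14/25 + 2*C2 + 3*C1 = 2. Solving gives C1 = 122/75, C2 = -43/25.

u = 7*sin(2*t)/25 + 28*cos(2*t)/75 - 43*exp(3*t)*sin(2*t)/25 + 122*cos(2*t)*exp(3*t)/75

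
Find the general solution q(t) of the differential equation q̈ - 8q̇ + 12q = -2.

q = -1/6 + C1*exp(6*t) + C2*exp(2*t)

Characteristic equation r² - 8r + 12 = 0 factors as (r - 6)(r - 2) = 0, so r = 6, 2.
Hence q_h = C1*exp(6*t) + C2*exp(2*t).
For the particular solution try q_p = A0. Substituting and matching coefficients of each power of t gives A0 = -1/6, so q_p = -1/6.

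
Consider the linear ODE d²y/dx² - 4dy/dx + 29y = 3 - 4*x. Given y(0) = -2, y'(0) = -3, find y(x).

Characteristic equation r² - 4r + 29 = 0 has discriminant (-4)² - 4·(29) = -100 < 0, so r = 2 ± 5i.
Hence y_h = C1*cos(5*x)*exp(2*x) + C2*exp(2*x)*sin(5*x).
For the particular solution try y_p = A0 + A1*x. Substituting and matching coefficients of each power of x gives A0 = 71/841, A1 = -4/29, so y_p = 71/841 - 4*x/29.
General solution: y = 71/841 - 4*x/29 + C1*cos(5*x)*exp(2*x) + C2*exp(2*x)*sin(5*x).
Apply the initial conditions: y(0) = 71/841 + C1 = -2 and y'(0) = -4/29 + 2*C1 + 5*C2 = -3. Solving gives C1 = -1753/841, C2 = 1099/4205.

y = 71/841 - 4*x/29 - 1753*cos(5*x)*exp(2*x)/841 + 1099*exp(2*x)*sin(5*x)/4205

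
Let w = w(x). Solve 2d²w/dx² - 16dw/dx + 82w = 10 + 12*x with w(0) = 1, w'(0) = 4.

w = 253/1681 + 6*x/41 + 766*exp(4*x)*sin(5*x)/8405 + 1428*cos(5*x)*exp(4*x)/1681

Divide through by 2: w'' - 8w' + 41w = 5 + 6*x.
Characteristic equation r² - 8r + 41 = 0 has discriminant (-8)² - 4·(41) = -100 < 0, so r = 4 ± 5i.
Hence w_h = C1*cos(5*x)*exp(4*x) + C2*exp(4*x)*sin(5*x).
For the particular solution try w_p = A0 + A1*x. Substituting and matching coefficients of each power of x gives A0 = 253/1681, A1 = 6/41, so w_p = 253/1681 + 6*x/41.
General solution: w = 253/1681 + 6*x/41 + C1*cos(5*x)*exp(4*x) + C2*exp(4*x)*sin(5*x).
Apply the initial conditions: w(0) = 253/1681 + C1 = 1 and w'(0) = 6/41 + 4*C1 + 5*C2 = 4. Solving gives C1 = 1428/1681, C2 = 766/8405.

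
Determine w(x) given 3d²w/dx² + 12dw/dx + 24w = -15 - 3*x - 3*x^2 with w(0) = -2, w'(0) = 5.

Divide through by 3: w'' + 4w' + 8w = -5 - x - x^2.
Characteristic equation r² + 4r + 8 = 0 has discriminant (4)² - 4·(8) = -16 < 0, so r = -2 ± 2i.
Hence w_h = C1*cos(2*x)*exp(-2*x) + C2*exp(-2*x)*sin(2*x).
For the particular solution try w_p = A0 + A1*x + A2*x^2. Substituting and matching coefficients of each power of x gives A0 = -19/32, A1 = 0, A2 = -1/8, so w_p = -19/32 - x^2/8.
General solution: w = -19/32 - x^2/8 + C1*cos(2*x)*exp(-2*x) + C2*exp(-2*x)*sin(2*x).
Apply the initial conditions: w(0) = -19/32 + C1 = -2 and w'(0) = -2*C1 + 2*C2 = 5. Solving gives C1 = -45/32, C2 = 35/32.

w = -19/32 - x**2/8 - 45*cos(2*x)*exp(-2*x)/32 + 35*exp(-2*x)*sin(2*x)/32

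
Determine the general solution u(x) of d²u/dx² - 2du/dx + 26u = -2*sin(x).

u = -50*sin(x)/629 - 4*cos(x)/629 + C1*cos(5*x)*exp(x) + C2*exp(x)*sin(5*x)

Characteristic equation r² - 2r + 26 = 0 has discriminant (-2)² - 4·(26) = -100 < 0, so r = 1 ± 5i.
Hence u_h = C1*cos(5*x)*exp(x) + C2*exp(x)*sin(5*x).
Try u_p = A*cos(x) + B*sin(x). Substituting and equating the coefficients of cos(x) and sin(x) gives A = -4/629, B = -50/629, so u_p = -50*sin(x)/629 - 4*cos(x)/629.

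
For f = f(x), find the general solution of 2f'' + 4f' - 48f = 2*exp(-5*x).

f = -exp(-5*x)/9 + C1*exp(4*x) + C2*exp(-6*x)

Divide through by 2: f'' + 2f' - 24f = exp(-5*x).
Characteristic equation r² + 2r - 24 = 0 factors as (r - 4)(r + 6) = 0, so r = 4, -6.
Hence f_h = C1*exp(4*x) + C2*exp(-6*x).
Try f_p = A*exp(-5*x). Substituting into the equation and dividing by exp(-5*x) gives A = -1/9, so f_p = -exp(-5*x)/9.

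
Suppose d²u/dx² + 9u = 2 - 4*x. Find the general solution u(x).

Characteristic equation r² + 9 = 0 has discriminant (0)² - 4·(9) = -36 < 0, so r = ± 3i.
Hence u_h = C1*cos(3*x) + C2*sin(3*x).
For the particular solution try u_p = A0 + A1*x. Substituting and matching coefficients of each power of x gives A0 = 2/9, A1 = -4/9, so u_p = 2/9 - 4*x/9.

u = 2/9 - 4*x/9 + C1*cos(3*x) + C2*sin(3*x)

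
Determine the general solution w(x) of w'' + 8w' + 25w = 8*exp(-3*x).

w = 4*exp(-3*x)/5 + C1*cos(3*x)*exp(-4*x) + C2*exp(-4*x)*sin(3*x)

Characteristic equation r² + 8r + 25 = 0 has discriminant (8)² - 4·(25) = -36 < 0, so r = -4 ± 3i.
Hence w_h = C1*cos(3*x)*exp(-4*x) + C2*exp(-4*x)*sin(3*x).
Try w_p = A*exp(-3*x). Substituting into the equation and dividing by exp(-3*x) gives A = 4/5, so w_p = 4*exp(-3*x)/5.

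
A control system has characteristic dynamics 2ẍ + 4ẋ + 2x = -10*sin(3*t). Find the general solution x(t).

Divide through by 2: x'' + 2x' + x = -5*sin(3*t).
Characteristic equation r² + 2r + 1 = 0 has discriminant (2)² - 4·(1) = 0, so r = -1 is a repeated root.
Hence x_h = (C1 + C2*t)*exp(-t).
Try x_p = A*cos(3*t) + B*sin(3*t). Substituting and equating the coefficients of cos(3t) and sin(3t) gives A = 3/10, B = 2/5, so x_p = 2*sin(3*t)/5 + 3*cos(3*t)/10.

x = 2*sin(3*t)/5 + 3*cos(3*t)/10 + C1*exp(-t) + C2*t*exp(-t)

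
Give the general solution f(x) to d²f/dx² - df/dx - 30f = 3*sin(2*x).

Characteristic equation r² - r - 30 = 0 factors as (r + 5)(r - 6) = 0, so r = -5, 6.
Hence f_h = C1*exp(-5*x) + C2*exp(6*x).
Try f_p = A*cos(2*x) + B*sin(2*x). Substituting and equating the coefficients of cos(2x) and sin(2x) gives A = 3/580, B = -51/580, so f_p = -51*sin(2*x)/580 + 3*cos(2*x)/580.

f = -51*sin(2*x)/580 + 3*cos(2*x)/580 + C1*exp(-5*x) + C2*exp(6*x)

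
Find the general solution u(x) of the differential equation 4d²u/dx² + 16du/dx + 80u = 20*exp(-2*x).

Divide through by 4: u'' + 4u' + 20u = 5*exp(-2*x).
Characteristic equation r² + 4r + 20 = 0 has discriminant (4)² - 4·(20) = -64 < 0, so r = -2 ± 4i.
Hence u_h = C1*cos(4*x)*exp(-2*x) + C2*exp(-2*x)*sin(4*x).
Try u_p = A*exp(-2*x). Substituting into the equation and dividing by exp(-2*x) gives A = 5/16, so u_p = 5*exp(-2*x)/16.

u = 5*exp(-2*x)/16 + C1*cos(4*x)*exp(-2*x) + C2*exp(-2*x)*sin(4*x)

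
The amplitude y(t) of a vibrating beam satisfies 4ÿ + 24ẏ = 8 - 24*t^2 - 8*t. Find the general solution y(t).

Divide through by 4: y'' + 6y' = 2 - 6*t^2 - 2*t.
Characteristic equation r² + 6r = 0 factors as (r + 6)r = 0, so r = -6, 0.
Hence y_h = C1*exp(-6*t) + C2.
Since 0 is a characteristic root (multiplicity 1), multiply the polynomial trial by t: try y_p = t*(A0 + A1*t + A2*t^2). Substituting and matching coefficients of each power of t gives A0 = 1/3, A1 = 0, A2 = -1/3, so y_p = -t^3/3 + t/3.

y = C2 - t**3/3 + t/3 + C1*exp(-6*t)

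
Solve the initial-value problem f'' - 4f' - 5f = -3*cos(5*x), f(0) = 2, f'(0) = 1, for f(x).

f = 3*sin(5*x)/65 + 9*exp(5*x)/20 + 9*cos(5*x)/130 + 77*exp(-x)/52

Characteristic equation r² - 4r - 5 = 0 factors as (r - 5)(r + 1) = 0, so r = 5, -1.
Hence f_h = C1*exp(5*x) + C2*exp(-x).
Try f_p = A*cos(5*x) + B*sin(5*x). Substituting and equating the coefficients of cos(5x) and sin(5x) gives A = 9/130, B = 3/65, so f_p = 3*sin(5*x)/65 + 9*cos(5*x)/130.
General solution: f = 3*sin(5*x)/65 + 9*cos(5*x)/130 + C1*exp(5*x) + C2*exp(-x).
Apply the initial conditions: f(0) = 9/130 + C1 + C2 = 2 and f'(0) = 3/13 - C2 + 5*C1 = 1. Solving gives C1 = 9/20, C2 = 77/52.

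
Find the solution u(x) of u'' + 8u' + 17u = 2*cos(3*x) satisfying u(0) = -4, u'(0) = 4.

u = cos(3*x)/40 + 3*sin(3*x)/40 - 493*exp(-4*x)*sin(x)/40 - 161*cos(x)*exp(-4*x)/40

Characteristic equation r² + 8r + 17 = 0 has discriminant (8)² - 4·(17) = -4 < 0, so r = -4 ± i.
Hence u_h = C1*cos(x)*exp(-4*x) + C2*exp(-4*x)*sin(x).
Try u_p = A*cos(3*x) + B*sin(3*x). Substituting and equating the coefficients of cos(3x) and sin(3x) gives A = 1/40, B = 3/40, so u_p = cos(3*x)/40 + 3*sin(3*x)/40.
General solution: u = cos(3*x)/40 + 3*sin(3*x)/40 + C1*cos(x)*exp(-4*x) + C2*exp(-4*x)*sin(x).
Apply the initial conditions: u(0) = 1/40 + C1 = -4 and u'(0) = 9/40 + C2 - 4*C1 = 4. Solving gives C1 = -161/40, C2 = -493/40.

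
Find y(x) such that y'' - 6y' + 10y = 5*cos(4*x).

Characteristic equation r² - 6r + 10 = 0 has discriminant (-6)² - 4·(10) = -4 < 0, so r = 3 ± i.
Hence y_h = C1*cos(x)*exp(3*x) + C2*exp(3*x)*sin(x).
Try y_p = A*cos(4*x) + B*sin(4*x). Substituting and equating the coefficients of cos(4x) and sin(4x) gives A = -5/102, B = -10/51, so y_p = -10*sin(4*x)/51 - 5*cos(4*x)/102.

y = -10*sin(4*x)/51 - 5*cos(4*x)/102 + C1*cos(x)*exp(3*x) + C2*exp(3*x)*sin(x)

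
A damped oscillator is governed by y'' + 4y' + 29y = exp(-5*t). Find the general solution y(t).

y = exp(-5*t)/34 + C1*cos(5*t)*exp(-2*t) + C2*exp(-2*t)*sin(5*t)

Characteristic equation r² + 4r + 29 = 0 has discriminant (4)² - 4·(29) = -100 < 0, so r = -2 ± 5i.
Hence y_h = C1*cos(5*t)*exp(-2*t) + C2*exp(-2*t)*sin(5*t).
Try y_p = A*exp(-5*t). Substituting into the equation and dividing by exp(-5*t) gives A = 1/34, so y_p = exp(-5*t)/34.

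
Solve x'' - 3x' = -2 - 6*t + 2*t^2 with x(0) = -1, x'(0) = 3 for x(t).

Characteristic equation r² - 3r = 0 factors as (r - 3)r = 0, so r = 3, 0.
Hence x_h = C1*exp(3*t) + C2.
Since 0 is a characteristic root (multiplicity 1), multiply the polynomial trial by t: try x_p = t*(A0 + A1*t + A2*t^2). Substituting and matching coefficients of each power of t gives A0 = 32/27, A1 = 7/9, A2 = -2/9, so x_p = -2*t^3/9 + 7*t^2/9 + 32*t/27.
General solution: x = C2 - 2*t^3/9 + 7*t^2/9 + 32*t/27 + C1*exp(3*t).
Apply the initial conditions: x(0) = C1 + C2 = -1 and x'(0) = 32/27 + 3*C1 = 3. Solving gives C1 = 49/81, C2 = -130/81.

x = -130/81 - 2*t**3/9 + 7*t**2/9 + 32*t/27 + 49*exp(3*t)/81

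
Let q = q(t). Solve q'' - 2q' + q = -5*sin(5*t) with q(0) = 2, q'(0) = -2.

Characteristic equation r² - 2r + 1 = 0 has discriminant (-2)² - 4·(1) = 0, so r = 1 is a repeated root.
Hence q_h = (C1 + C2*t)*exp(t).
Try q_p = A*cos(5*t) + B*sin(5*t). Substituting and equating the coefficients of cos(5t) and sin(5t) gives A = -25/338, B = 30/169, so q_p = -25*cos(5*t)/338 + 30*sin(5*t)/169.
General solution: q = -25*cos(5*t)/338 + 30*sin(5*t)/169 + C1*exp(t) + C2*t*exp(t).
Apply the initial conditions: q(0) = -25/338 + C1 = 2 and q'(0) = 150/169 + C1 + C2 = -2. Solving gives C1 = 701/338, C2 = -129/26.

q = -25*cos(5*t)/338 + 30*sin(5*t)/169 + 701*exp(t)/338 - 129*t*exp(t)/26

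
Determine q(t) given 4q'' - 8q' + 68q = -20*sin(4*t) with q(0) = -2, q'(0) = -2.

Divide through by 4: q'' - 2q' + 17q = -5*sin(4*t).
Characteristic equation r² - 2r + 17 = 0 has discriminant (-2)² - 4·(17) = -64 < 0, so r = 1 ± 4i.
Hence q_h = C1*cos(4*t)*exp(t) + C2*exp(t)*sin(4*t).
Try q_p = A*cos(4*t) + B*sin(4*t). Substituting and equating the coefficients of cos(4t) and sin(4t) gives A = -8/13, B = -1/13, so q_p = -8*cos(4*t)/13 - sin(4*t)/13.
General solution: q = -8*cos(4*t)/13 - sin(4*t)/13 + C1*cos(4*t)*exp(t) + C2*exp(t)*sin(4*t).
Apply the initial conditions: q(0) = -8/13 + C1 = -2 and q'(0) = -4/13 + C1 + 4*C2 = -2. Solving gives C1 = -18/13, C2 = -1/13.

q = -8*cos(4*t)/13 - sin(4*t)/13 - 18*cos(4*t)*exp(t)/13 - exp(t)*sin(4*t)/13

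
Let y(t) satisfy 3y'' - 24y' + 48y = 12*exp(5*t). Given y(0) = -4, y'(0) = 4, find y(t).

y = -8*exp(4*t) + 4*exp(5*t) + 16*t*exp(4*t)

Divide through by 3: y'' - 8y' + 16y = 4*exp(5*t).
Characteristic equation r² - 8r + 16 = 0 has discriminant (-8)² - 4·(16) = 0, so r = 4 is a repeated root.
Hence y_h = (C1 + C2*t)*exp(4*t).
Try y_p = A*exp(5*t). Substituting into the equation and dividing by exp(5*t) gives A = 4, so y_p = 4*exp(5*t).
General solution: y = 4*exp(5*t) + C1*exp(4*t) + C2*t*exp(4*t).
Apply the initial conditions: y(0) = 4 + C1 = -4 and y'(0) = 20 + C2 + 4*C1 = 4. Solving gives C1 = -8, C2 = 16.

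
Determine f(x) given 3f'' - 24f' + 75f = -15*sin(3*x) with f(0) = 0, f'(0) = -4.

Divide through by 3: f'' - 8f' + 25f = -5*sin(3*x).
Characteristic equation r² - 8r + 25 = 0 has discriminant (-8)² - 4·(25) = -36 < 0, so r = 4 ± 3i.
Hence f_h = C1*cos(3*x)*exp(4*x) + C2*exp(4*x)*sin(3*x).
Try f_p = A*cos(3*x) + B*sin(3*x). Substituting and equating the coefficients of cos(3x) and sin(3x) gives A = -15/104, B = -5/52, so f_p = -15*cos(3*x)/104 - 5*sin(3*x)/52.
General solution: f = -15*cos(3*x)/104 - 5*sin(3*x)/52 + C1*cos(3*x)*exp(4*x) + C2*exp(4*x)*sin(3*x).
Apply the initial conditions: f(0) = -15/104 + C1 = 0 and f'(0) = -15/52 + 3*C2 + 4*C1 = -4. Solving gives C1 = 15/104, C2 = -223/156.

f = -15*cos(3*x)/104 - 5*sin(3*x)/52 - 223*exp(4*x)*sin(3*x)/156 + 15*cos(3*x)*exp(4*x)/104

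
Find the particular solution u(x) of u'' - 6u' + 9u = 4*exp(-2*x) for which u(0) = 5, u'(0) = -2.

Characteristic equation r² - 6r + 9 = 0 has discriminant (-6)² - 4·(9) = 0, so r = 3 is a repeated root.
Hence u_h = (C1 + C2*x)*exp(3*x).
Try u_p = A*exp(-2*x). Substituting into the equation and dividing by exp(-2*x) gives A = 4/25, so u_p = 4*exp(-2*x)/25.
General solution: u = 4*exp(-2*x)/25 + C1*exp(3*x) + C2*x*exp(3*x).
Apply the initial conditions: u(0) = 4/25 + C1 = 5 and u'(0) = -8/25 + C2 + 3*C1 = -2. Solving gives C1 = 121/25, C2 = -81/5.

u = 4*exp(-2*x)/25 + 121*exp(3*x)/25 - 81*x*exp(3*x)/5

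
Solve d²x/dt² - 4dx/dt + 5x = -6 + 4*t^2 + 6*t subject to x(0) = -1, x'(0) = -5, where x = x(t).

x = 58/125 + 4*t**2/5 + 62*t/25 - 569*exp(2*t)*sin(t)/125 - 183*cos(t)*exp(2*t)/125

Characteristic equation r² - 4r + 5 = 0 has discriminant (-4)² - 4·(5) = -4 < 0, so r = 2 ± i.
Hence x_h = C1*cos(t)*exp(2*t) + C2*exp(2*t)*sin(t).
For the particular solution try x_p = A0 + A1*t + A2*t^2. Substituting and matching coefficients of each power of t gives A0 = 58/125, A1 = 62/25, A2 = 4/5, so x_p = 58/125 + 4*t^2/5 + 62*t/25.
General solution: x = 58/125 + 4*t^2/5 + 62*t/25 + C1*cos(t)*exp(2*t) + C2*exp(2*t)*sin(t).
Apply the initial conditions: x(0) = 58/125 + C1 = -1 and x'(0) = 62/25 + C2 + 2*C1 = -5. Solving gives C1 = -183/125, C2 = -569/125.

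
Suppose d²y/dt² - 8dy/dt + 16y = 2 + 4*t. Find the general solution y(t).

Characteristic equation r² - 8r + 16 = 0 has discriminant (-8)² - 4·(16) = 0, so r = 4 is a repeated root.
Hence y_h = (C1 + C2*t)*exp(4*t).
For the particular solution try y_p = A0 + A1*t. Substituting and matching coefficients of each power of t gives A0 = 1/4, A1 = 1/4, so y_p = 1/4 + t/4.

y = 1/4 + t/4 + C1*exp(4*t) + C2*t*exp(4*t)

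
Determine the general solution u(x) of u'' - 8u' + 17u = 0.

u = C1*cos(x)*exp(4*x) + C2*exp(4*x)*sin(x)

Characteristic equation r² - 8r + 17 = 0 has discriminant (-8)² - 4·(17) = -4 < 0, so r = 4 ± i.
Hence u_h = C1*cos(x)*exp(4*x) + C2*exp(4*x)*sin(x).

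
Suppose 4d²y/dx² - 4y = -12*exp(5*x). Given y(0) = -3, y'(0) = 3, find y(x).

y = -13*exp(-x)/4 - exp(5*x)/8 + 3*exp(x)/8

Divide through by 4: y'' - y = -3*exp(5*x).
Characteristic equation r² - 1 = 0 factors as (r - 1)(r + 1) = 0, so r = 1, -1.
Hence y_h = C1*exp(x) + C2*exp(-x).
Try y_p = A*exp(5*x). Substituting into the equation and dividing by exp(5*x) gives A = -1/8, so y_p = -exp(5*x)/8.
General solution: y = -exp(5*x)/8 + C1*exp(x) + C2*exp(-x).
Apply the initial conditions: y(0) = -1/8 + C1 + C2 = -3 and y'(0) = -5/8 + C1 - C2 = 3. Solving gives C1 = 3/8, C2 = -13/4.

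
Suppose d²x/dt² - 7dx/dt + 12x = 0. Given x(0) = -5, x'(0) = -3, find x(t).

x = -17*exp(3*t) + 12*exp(4*t)

Characteristic equation r² - 7r + 12 = 0 factors as (r - 4)(r - 3) = 0, so r = 4, 3.
Hence x_h = C1*exp(4*t) + C2*exp(3*t).
Apply the initial conditions: x(0) = C1 + C2 = -5 and x'(0) = 3*C2 + 4*C1 = -3. Solving gives C1 = 12, C2 = -17.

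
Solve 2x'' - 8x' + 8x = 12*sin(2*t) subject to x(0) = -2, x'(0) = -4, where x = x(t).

x = -11*exp(2*t)/4 + 3*cos(2*t)/4 + 3*t*exp(2*t)/2

Divide through by 2: x'' - 4x' + 4x = 6*sin(2*t).
Characteristic equation r² - 4r + 4 = 0 has discriminant (-4)² - 4·(4) = 0, so r = 2 is a repeated root.
Hence x_h = (C1 + C2*t)*exp(2*t).
Try x_p = A*cos(2*t) + B*sin(2*t). Substituting and equating the coefficients of cos(2t) and sin(2t) gives A = 3/4, B = 0, so x_p = 3*cos(2*t)/4.
General solution: x = 3*cos(2*t)/4 + C1*exp(2*t) + C2*t*exp(2*t).
Apply the initial conditions: x(0) = 3/4 + C1 = -2 and x'(0) = C2 + 2*C1 = -4. Solving gives C1 = -11/4, C2 = 3/2.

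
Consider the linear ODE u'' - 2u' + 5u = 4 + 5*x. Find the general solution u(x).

Characteristic equation r² - 2r + 5 = 0 has discriminant (-2)² - 4·(5) = -16 < 0, so r = 1 ± 2i.
Hence u_h = C1*cos(2*x)*exp(x) + C2*exp(x)*sin(2*x).
For the particular solution try u_p = A0 + A1*x. Substituting and matching coefficients of each power of x gives A0 = 6/5, A1 = 1, so u_p = 6/5 + x.

u = 6/5 + x + C1*cos(2*x)*exp(x) + C2*exp(x)*sin(2*x)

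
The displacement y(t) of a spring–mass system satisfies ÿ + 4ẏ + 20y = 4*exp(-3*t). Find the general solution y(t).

y = 4*exp(-3*t)/17 + C1*cos(4*t)*exp(-2*t) + C2*exp(-2*t)*sin(4*t)

Characteristic equation r² + 4r + 20 = 0 has discriminant (4)² - 4·(20) = -64 < 0, so r = -2 ± 4i.
Hence y_h = C1*cos(4*t)*exp(-2*t) + C2*exp(-2*t)*sin(4*t).
Try y_p = A*exp(-3*t). Substituting into the equation and dividing by exp(-3*t) gives A = 4/17, so y_p = 4*exp(-3*t)/17.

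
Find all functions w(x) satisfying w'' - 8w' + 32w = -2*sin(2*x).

Characteristic equation r² - 8r + 32 = 0 has discriminant (-8)² - 4·(32) = -64 < 0, so r = 4 ± 4i.
Hence w_h = C1*cos(4*x)*exp(4*x) + C2*exp(4*x)*sin(4*x).
Try w_p = A*cos(2*x) + B*sin(2*x). Substituting and equating the coefficients of cos(2x) and sin(2x) gives A = -2/65, B = -7/130, so w_p = -7*sin(2*x)/130 - 2*cos(2*x)/65.

w = -7*sin(2*x)/130 - 2*cos(2*x)/65 + C1*cos(4*x)*exp(4*x) + C2*exp(4*x)*sin(4*x)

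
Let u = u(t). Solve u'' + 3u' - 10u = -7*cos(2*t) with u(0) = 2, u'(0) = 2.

u = -21*sin(2*t)/116 + 23*exp(-5*t)/203 + 41*exp(2*t)/28 + 49*cos(2*t)/116

Characteristic equation r² + 3r - 10 = 0 factors as (r - 2)(r + 5) = 0, so r = 2, -5.
Hence u_h = C1*exp(2*t) + C2*exp(-5*t).
Try u_p = A*cos(2*t) + B*sin(2*t). Substituting and equating the coefficients of cos(2t) and sin(2t) gives A = 49/116, B = -21/116, so u_p = -21*sin(2*t)/116 + 49*cos(2*t)/116.
General solution: u = -21*sin(2*t)/116 + 49*cos(2*t)/116 + C1*exp(2*t) + C2*exp(-5*t).
Apply the initial conditions: u(0) = 49/116 + C1 + C2 = 2 and u'(0) = -21/58 - 5*C2 + 2*C1 = 2. Solving gives C1 = 41/28, C2 = 23/203.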